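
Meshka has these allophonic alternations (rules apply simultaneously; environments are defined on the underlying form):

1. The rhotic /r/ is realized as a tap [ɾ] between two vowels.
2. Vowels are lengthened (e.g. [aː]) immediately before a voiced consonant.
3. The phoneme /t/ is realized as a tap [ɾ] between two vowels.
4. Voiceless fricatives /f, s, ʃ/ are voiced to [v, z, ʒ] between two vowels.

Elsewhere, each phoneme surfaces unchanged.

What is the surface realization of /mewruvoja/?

/m/ (word-initial) is unaffected → [m].
/e/ meets the environment for rule 2 (before a voiced consonant) → [eː].
/w/ (between /e/ and /r/) is unaffected → [w].
/r/ — between /w/ and /u/; rule 1 does not apply here → [r].
/u/ — between /r/ and /v/, before a voiced consonant — surfaces as [uː] (rule 2).
/v/ (between /u/ and /o/) is unaffected → [v].
Rule 2 applies to /o/ (between /v/ and /j/: before a voiced consonant) → [oː].
/j/ — not in any rule's target class → [j].
/a/ (word-final): rule 2 targets it, but not before a voiced consonant → unchanged [a].

[meːwruːvoːja]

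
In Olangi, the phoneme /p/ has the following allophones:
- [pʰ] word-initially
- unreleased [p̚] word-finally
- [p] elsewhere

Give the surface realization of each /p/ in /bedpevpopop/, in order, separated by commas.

[p], [p], [p], [p̚]

Occurrence 1 (position 4): no conditioning environment matches → elsewhere allophone [p].
Occurrence 2 (position 7): no conditioning environment matches → elsewhere allophone [p].
Occurrence 3 (position 9): no conditioning environment matches → elsewhere allophone [p].
Occurrence 4 (position 11): word-finally → [p̚].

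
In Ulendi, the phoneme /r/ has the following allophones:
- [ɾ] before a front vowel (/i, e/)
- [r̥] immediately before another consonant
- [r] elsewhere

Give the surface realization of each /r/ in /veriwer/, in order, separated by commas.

[ɾ], [r]

Occurrence 1 (position 3): before a front vowel (/i, e/) → [ɾ].
Occurrence 2 (position 7): no conditioning environment matches → elsewhere allophone [r].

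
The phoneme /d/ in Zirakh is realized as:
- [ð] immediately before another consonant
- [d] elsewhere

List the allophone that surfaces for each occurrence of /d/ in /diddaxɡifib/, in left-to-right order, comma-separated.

Occurrence 1 (position 1): no conditioning environment matches → elsewhere allophone [d].
Occurrence 2 (position 3): immediately before another consonant → [ð].
Occurrence 3 (position 4): no conditioning environment matches → elsewhere allophone [d].

[d], [ð], [d]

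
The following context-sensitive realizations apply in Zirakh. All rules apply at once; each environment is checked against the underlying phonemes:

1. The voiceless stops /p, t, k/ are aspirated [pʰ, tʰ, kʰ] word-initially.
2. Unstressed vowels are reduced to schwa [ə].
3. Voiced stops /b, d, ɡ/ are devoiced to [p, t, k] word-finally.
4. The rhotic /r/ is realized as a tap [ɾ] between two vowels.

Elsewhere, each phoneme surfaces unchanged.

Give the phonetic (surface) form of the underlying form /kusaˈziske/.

[kʰəsəˈziskə]

Rule 1 applies to /k/ (word-initial: word-initially) → [kʰ].
/u/ — between /k/ and /s/, in an unstressed syllable — surfaces as [ə] (rule 2).
/a/ meets the environment for rule 2 (in an unstressed syllable) → [ə].
/i/ (between /z/ and /s/) is in the target of rule 2 but the environment (in an unstressed syllable) is not met → [i].
/k/ (between /s/ and /e/) fails the environment for rule 1, so it stays [k].
/e/ — word-final, in an unstressed syllable — surfaces as [ə] (rule 2).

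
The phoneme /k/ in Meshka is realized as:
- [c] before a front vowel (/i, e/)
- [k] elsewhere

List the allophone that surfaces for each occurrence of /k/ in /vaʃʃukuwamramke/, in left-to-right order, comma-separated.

Occurrence 1 (position 6): no conditioning environment matches → elsewhere allophone [k].
Occurrence 2 (position 14): before a front vowel → [c].

[k], [c]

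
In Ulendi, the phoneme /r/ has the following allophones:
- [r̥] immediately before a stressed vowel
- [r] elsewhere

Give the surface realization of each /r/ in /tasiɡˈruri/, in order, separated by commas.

[r̥], [r]

Occurrence 1 (position 6): immediately before a stressed vowel → [r̥].
Occurrence 2 (position 8): no conditioning environment matches → elsewhere allophone [r].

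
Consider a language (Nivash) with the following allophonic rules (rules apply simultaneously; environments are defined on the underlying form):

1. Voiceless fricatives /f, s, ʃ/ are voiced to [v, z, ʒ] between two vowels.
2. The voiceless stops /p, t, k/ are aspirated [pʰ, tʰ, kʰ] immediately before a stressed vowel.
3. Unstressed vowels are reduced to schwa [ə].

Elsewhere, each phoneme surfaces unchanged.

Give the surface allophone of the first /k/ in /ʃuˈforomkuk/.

[k]

/k/ (between /m/ and /u/): rule 2 targets it, but not immediately before a stressed vowel → unchanged [k].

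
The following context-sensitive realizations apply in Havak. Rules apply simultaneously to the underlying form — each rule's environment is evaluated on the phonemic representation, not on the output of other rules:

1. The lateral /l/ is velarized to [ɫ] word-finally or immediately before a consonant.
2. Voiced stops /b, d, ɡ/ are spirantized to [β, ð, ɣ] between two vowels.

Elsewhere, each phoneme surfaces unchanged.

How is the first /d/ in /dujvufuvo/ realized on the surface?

[d]

/d/ (word-initial): rule 2 targets it, but not between two vowels → unchanged [d].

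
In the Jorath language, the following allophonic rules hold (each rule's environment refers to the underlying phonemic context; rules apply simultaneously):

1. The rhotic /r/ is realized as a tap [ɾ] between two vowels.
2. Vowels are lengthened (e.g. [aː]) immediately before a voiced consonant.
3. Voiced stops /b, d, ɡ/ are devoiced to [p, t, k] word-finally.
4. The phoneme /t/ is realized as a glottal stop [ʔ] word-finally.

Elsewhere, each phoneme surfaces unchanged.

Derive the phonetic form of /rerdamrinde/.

[reːrdaːmriːnde]

/r/ (word-initial) is in the target of rule 1 but the environment (between two vowels) is not met → [r].
Rule 2 applies to /e/ (between /r/ and /r/: before a voiced consonant) → [eː].
/r/ (between /e/ and /d/): rule 1 targets it, but not between two vowels → unchanged [r].
/d/ (between /r/ and /a/) is in the target of rule 3 but the environment (word-finally) is not met → [d].
/a/ — between /d/ and /m/, before a voiced consonant — surfaces as [aː] (rule 2).
/m/ stays [m].
/r/ (between /m/ and /i/) fails the environment for rule 1, so it stays [r].
/i/ meets the environment for rule 2 (before a voiced consonant) → [iː].
/n/ — not in any rule's target class → [n].
/d/ — between /n/ and /e/; rule 3 does not apply here → [d].
/e/ (word-final): rule 2 targets it, but not before a voiced consonant → unchanged [e].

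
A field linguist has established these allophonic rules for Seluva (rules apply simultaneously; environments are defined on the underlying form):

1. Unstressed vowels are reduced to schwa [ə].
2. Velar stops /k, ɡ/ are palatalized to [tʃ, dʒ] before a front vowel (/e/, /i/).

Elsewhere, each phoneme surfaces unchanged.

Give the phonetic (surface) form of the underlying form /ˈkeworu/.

/k/ meets the environment for rule 2 (before a front vowel) → [tʃ].
/e/ — between /k/ and /w/; rule 1 does not apply here → [e].
/w/ stays [w].
/o/ — between /w/ and /r/, in an unstressed syllable — surfaces as [ə] (rule 1).
/r/ (between /o/ and /u/) is unaffected → [r].
/u/ — word-final, in an unstressed syllable — surfaces as [ə] (rule 1).

[ˈtʃewərə]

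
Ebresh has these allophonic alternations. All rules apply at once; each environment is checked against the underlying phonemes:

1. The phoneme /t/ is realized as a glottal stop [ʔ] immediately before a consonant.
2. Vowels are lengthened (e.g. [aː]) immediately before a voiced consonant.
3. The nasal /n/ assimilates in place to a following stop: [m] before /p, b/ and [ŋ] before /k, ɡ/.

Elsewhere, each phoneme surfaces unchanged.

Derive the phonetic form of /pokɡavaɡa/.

/p/ (word-initial): no rule targets it → [p].
/o/ — between /p/ and /k/; rule 2 does not apply here → [o].
/k/ stays [k].
/ɡ/ (between /k/ and /a/): no rule targets it → [ɡ].
Rule 2 applies to /a/ (between /ɡ/ and /v/: before a voiced consonant) → [aː].
/v/ stays [v].
/a/ (between /v/ and /ɡ/): before a voiced consonant, so rule 2 applies → [aː].
/ɡ/ stays [ɡ].
/a/ (word-final) is in the target of rule 2 but the environment (before a voiced consonant) is not met → [a].

[pokɡaːvaːɡa]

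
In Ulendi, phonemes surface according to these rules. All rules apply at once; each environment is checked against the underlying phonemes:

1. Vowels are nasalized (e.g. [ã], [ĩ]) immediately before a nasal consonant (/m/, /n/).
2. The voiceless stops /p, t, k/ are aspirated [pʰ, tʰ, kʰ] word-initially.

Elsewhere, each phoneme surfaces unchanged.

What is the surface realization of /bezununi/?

[bezũnũni]

/b/ stays [b].
/e/ (between /b/ and /z/) is in the target of rule 1 but the environment (before a nasal consonant) is not met → [e].
/z/ — not in any rule's target class → [z].
/u/ (between /z/ and /n/): before a nasal consonant, so rule 1 applies → [ũ].
/n/ stays [n].
/u/ meets the environment for rule 1 (before a nasal consonant) → [ũ].
/n/ stays [n].
/i/ (word-final): rule 1 targets it, but not before a nasal consonant → unchanged [i].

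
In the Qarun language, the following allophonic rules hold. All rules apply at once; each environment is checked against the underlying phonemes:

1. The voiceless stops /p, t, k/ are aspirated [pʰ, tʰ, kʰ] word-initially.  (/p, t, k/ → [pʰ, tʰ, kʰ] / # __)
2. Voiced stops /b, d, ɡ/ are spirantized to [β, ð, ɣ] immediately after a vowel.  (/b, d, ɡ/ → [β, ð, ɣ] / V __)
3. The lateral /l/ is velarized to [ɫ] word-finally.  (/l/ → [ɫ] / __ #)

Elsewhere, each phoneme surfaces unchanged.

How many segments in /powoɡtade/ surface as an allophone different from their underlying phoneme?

Segments that undergo a rule: /p/ → [pʰ] (rule 1); /ɡ/ → [ɣ] (rule 2); /d/ → [ð] (rule 2).
All other segments surface unchanged.

3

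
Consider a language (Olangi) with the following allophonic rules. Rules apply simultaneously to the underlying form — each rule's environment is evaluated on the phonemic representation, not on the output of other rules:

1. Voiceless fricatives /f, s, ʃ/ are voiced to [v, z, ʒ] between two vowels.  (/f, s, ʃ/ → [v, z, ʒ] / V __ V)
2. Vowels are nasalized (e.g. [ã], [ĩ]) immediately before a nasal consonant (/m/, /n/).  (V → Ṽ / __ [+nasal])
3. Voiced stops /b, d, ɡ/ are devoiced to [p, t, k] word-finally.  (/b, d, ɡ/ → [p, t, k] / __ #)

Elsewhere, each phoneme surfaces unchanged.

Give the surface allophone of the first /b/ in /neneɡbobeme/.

[b]

/b/ — between /ɡ/ and /o/; rule 3 does not apply here → [b].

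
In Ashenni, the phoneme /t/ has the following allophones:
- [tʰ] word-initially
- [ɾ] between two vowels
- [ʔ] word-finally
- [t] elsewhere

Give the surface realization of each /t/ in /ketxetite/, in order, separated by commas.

Occurrence 1 (position 3): no conditioning environment matches → elsewhere allophone [t].
Occurrence 2 (position 6): between two vowels → [ɾ].
Occurrence 3 (position 8): between two vowels → [ɾ].

[t], [ɾ], [ɾ]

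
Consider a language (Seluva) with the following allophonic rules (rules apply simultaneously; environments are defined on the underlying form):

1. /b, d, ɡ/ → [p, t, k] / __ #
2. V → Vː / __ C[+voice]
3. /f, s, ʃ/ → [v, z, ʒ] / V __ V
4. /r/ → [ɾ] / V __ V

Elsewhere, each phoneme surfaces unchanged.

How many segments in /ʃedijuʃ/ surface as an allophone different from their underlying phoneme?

Segments that undergo a rule: /e/ → [eː] (rule 2); /i/ → [iː] (rule 2).
All other segments surface unchanged.

2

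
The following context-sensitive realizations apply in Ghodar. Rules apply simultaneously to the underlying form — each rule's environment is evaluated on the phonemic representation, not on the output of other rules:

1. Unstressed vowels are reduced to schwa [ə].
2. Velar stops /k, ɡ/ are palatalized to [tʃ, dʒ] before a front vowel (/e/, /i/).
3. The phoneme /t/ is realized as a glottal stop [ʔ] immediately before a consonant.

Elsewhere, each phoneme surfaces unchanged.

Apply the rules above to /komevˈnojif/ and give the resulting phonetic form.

/k/ (word-initial) fails the environment for rule 2, so it stays [k].
Rule 1 applies to /o/ (between /k/ and /m/: in an unstressed syllable) → [ə].
/e/ (between /m/ and /v/) occurs in an unstressed syllable → [ə] by rule 1.
/o/ (between /n/ and /j/): rule 1 targets it, but not in an unstressed syllable → unchanged [o].
/i/ (between /j/ and /f/) occurs in an unstressed syllable → [ə] by rule 1.

[kəməvˈnojəf]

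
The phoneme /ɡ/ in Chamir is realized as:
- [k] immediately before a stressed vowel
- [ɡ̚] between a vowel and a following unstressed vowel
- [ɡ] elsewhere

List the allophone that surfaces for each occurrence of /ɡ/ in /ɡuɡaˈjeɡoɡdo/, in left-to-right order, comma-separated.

Occurrence 1 (position 1): no conditioning environment matches → elsewhere allophone [ɡ].
Occurrence 2 (position 3): between a vowel and a following unstressed vowel → [ɡ̚].
Occurrence 3 (position 7): between a vowel and a following unstressed vowel → [ɡ̚].
Occurrence 4 (position 9): no conditioning environment matches → elsewhere allophone [ɡ].

[ɡ], [ɡ̚], [ɡ̚], [ɡ]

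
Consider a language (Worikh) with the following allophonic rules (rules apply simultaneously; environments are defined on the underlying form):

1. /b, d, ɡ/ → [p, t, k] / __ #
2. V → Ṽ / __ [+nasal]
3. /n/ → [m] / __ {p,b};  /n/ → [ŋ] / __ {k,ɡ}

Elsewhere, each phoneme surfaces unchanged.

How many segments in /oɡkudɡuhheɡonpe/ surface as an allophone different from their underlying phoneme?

2

Segments that undergo a rule: /o/ → [õ] (rule 2); /n/ → [m] (rule 3).
All other segments surface unchanged.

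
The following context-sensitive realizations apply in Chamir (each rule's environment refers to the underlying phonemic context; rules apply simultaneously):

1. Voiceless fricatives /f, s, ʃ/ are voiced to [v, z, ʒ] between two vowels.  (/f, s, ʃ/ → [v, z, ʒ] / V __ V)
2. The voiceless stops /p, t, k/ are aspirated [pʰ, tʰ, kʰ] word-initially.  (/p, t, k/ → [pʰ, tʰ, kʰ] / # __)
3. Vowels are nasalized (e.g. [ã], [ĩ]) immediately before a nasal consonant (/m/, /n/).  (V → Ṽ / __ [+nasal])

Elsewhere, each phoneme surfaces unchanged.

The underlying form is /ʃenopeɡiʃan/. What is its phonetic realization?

/ʃ/ (word-initial): rule 1 targets it, but not between two vowels → unchanged [ʃ].
/e/ — between /ʃ/ and /n/, before a nasal consonant — surfaces as [ẽ] (rule 3).
/o/ — between /n/ and /p/; rule 3 does not apply here → [o].
/p/ (between /o/ and /e/) fails the environment for rule 2, so it stays [p].
/e/ (between /p/ and /ɡ/) is in the target of rule 3 but the environment (before a nasal consonant) is not met → [e].
/i/ (between /ɡ/ and /ʃ/) is in the target of rule 3 but the environment (before a nasal consonant) is not met → [i].
/ʃ/ (between /i/ and /a/): between two vowels, so rule 1 applies → [ʒ].
/a/ meets the environment for rule 3 (before a nasal consonant) → [ã].

[ʃẽnopeɡiʒãn]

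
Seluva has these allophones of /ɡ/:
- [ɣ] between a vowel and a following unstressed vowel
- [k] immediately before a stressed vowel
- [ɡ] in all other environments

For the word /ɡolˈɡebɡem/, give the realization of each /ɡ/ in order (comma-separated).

Occurrence 1 (position 1): no conditioning environment matches → elsewhere allophone [ɡ].
Occurrence 2 (position 4): immediately before a stressed vowel → [k].
Occurrence 3 (position 7): no conditioning environment matches → elsewhere allophone [ɡ].

[ɡ], [k], [ɡ]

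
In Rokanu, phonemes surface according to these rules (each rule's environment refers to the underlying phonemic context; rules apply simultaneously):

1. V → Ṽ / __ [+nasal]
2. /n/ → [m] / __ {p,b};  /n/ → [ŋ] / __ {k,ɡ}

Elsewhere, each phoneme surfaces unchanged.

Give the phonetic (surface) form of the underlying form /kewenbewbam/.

[kewẽmbewbãm]

/k/ (word-initial): no rule targets it → [k].
/e/ (between /k/ and /w/): rule 1 targets it, but not before a nasal consonant → unchanged [e].
/w/ (between /e/ and /e/) is unaffected → [w].
/e/ meets the environment for rule 1 (before a nasal consonant) → [ẽ].
/n/ (between /e/ and /b/): before a labial or velar stop, so rule 2 applies → [m].
/b/ (between /n/ and /e/) is unaffected → [b].
/e/ (between /b/ and /w/) fails the environment for rule 1, so it stays [e].
/w/ — not in any rule's target class → [w].
/b/ (between /w/ and /a/): no rule targets it → [b].
/a/ meets the environment for rule 1 (before a nasal consonant) → [ã].
/m/ (word-final): no rule targets it → [m].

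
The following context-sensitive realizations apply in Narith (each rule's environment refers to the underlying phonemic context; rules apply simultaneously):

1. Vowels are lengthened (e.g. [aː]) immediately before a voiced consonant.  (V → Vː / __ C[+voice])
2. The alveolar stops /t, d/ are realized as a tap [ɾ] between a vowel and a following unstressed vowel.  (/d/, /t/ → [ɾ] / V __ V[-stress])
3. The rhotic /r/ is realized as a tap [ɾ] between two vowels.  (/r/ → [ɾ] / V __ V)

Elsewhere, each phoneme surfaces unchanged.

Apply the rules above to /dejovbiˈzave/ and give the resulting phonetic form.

/d/ (word-initial) fails the environment for rule 2, so it stays [d].
Rule 1 applies to /e/ (between /d/ and /j/: before a voiced consonant) → [eː].
Rule 1 applies to /o/ (between /j/ and /v/: before a voiced consonant) → [oː].
/i/ (between /b/ and /z/): before a voiced consonant, so rule 1 applies → [iː].
Rule 1 applies to /a/ (between /z/ and /v/: before a voiced consonant) → [aː].
/e/ (word-final): rule 1 targets it, but not before a voiced consonant → unchanged [e].

[deːjoːvbiːˈzaːve]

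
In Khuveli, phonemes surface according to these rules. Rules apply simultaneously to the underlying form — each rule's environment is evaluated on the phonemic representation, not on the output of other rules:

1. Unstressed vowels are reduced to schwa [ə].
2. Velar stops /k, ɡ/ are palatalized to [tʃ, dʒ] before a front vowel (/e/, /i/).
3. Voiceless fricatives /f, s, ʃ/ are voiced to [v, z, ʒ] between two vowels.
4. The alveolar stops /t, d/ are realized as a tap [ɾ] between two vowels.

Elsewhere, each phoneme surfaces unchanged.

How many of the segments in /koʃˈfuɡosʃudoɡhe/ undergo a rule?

6

Segments that undergo a rule: /o/ → [ə] (rule 1); /o/ → [ə] (rule 1); /u/ → [ə] (rule 1); /d/ → [ɾ] (rule 4); /o/ → [ə] (rule 1); /e/ → [ə] (rule 1).
All other segments surface unchanged.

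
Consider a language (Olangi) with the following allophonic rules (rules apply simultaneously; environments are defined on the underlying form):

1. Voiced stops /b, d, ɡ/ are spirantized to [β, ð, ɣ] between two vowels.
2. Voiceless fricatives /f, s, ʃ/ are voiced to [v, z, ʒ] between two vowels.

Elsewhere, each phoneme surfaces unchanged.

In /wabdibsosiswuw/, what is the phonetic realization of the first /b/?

/b/ (between /a/ and /d/) is in the target of rule 1 but the environment (between two vowels) is not met → [b].

[b]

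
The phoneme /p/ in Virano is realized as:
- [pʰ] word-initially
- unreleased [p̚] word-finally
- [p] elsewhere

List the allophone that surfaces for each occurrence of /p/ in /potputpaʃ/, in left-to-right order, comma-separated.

[pʰ], [p], [p]

Occurrence 1 (position 1): word-initially → [pʰ].
Occurrence 2 (position 4): no conditioning environment matches → elsewhere allophone [p].
Occurrence 3 (position 7): no conditioning environment matches → elsewhere allophone [p].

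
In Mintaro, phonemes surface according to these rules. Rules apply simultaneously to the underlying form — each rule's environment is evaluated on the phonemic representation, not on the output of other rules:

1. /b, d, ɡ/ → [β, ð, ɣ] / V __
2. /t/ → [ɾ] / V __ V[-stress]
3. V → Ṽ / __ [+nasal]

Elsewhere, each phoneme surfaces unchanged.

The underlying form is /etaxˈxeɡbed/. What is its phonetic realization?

[eɾaxˈxeɣbeð]

/e/ (word-initial) fails the environment for rule 3, so it stays [e].
/t/ — between /e/ and /a/, between a vowel and a following unstressed vowel — surfaces as [ɾ] (rule 2).
/a/ (between /t/ and /x/): rule 3 targets it, but not before a nasal consonant → unchanged [a].
/x/ (between /a/ and /x/) is unaffected → [x].
/x/ — not in any rule's target class → [x].
/e/ (between /x/ and /ɡ/) is in the target of rule 3 but the environment (before a nasal consonant) is not met → [e].
/ɡ/ meets the environment for rule 1 (immediately after a vowel) → [ɣ].
/b/ (between /ɡ/ and /e/) fails the environment for rule 1, so it stays [b].
/e/ (between /b/ and /d/): rule 3 targets it, but not before a nasal consonant → unchanged [e].
/d/ meets the environment for rule 1 (immediately after a vowel) → [ð].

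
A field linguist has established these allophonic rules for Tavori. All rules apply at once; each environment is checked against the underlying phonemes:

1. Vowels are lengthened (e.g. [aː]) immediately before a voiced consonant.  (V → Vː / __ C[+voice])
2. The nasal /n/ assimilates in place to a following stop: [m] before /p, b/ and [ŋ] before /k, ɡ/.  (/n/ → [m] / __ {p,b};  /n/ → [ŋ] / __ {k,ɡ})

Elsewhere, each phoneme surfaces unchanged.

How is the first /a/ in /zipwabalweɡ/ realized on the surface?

/a/ meets the environment for rule 1 (before a voiced consonant) → [aː].

[aː]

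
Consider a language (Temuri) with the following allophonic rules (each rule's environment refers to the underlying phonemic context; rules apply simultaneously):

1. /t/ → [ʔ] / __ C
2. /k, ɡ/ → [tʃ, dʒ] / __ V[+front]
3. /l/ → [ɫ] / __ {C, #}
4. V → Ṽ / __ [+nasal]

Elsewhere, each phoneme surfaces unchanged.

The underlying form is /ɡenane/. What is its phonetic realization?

/ɡ/ (word-initial) occurs before a front vowel → [dʒ] by rule 2.
/e/ — between /ɡ/ and /n/, before a nasal consonant — surfaces as [ẽ] (rule 4).
/n/ stays [n].
/a/ meets the environment for rule 4 (before a nasal consonant) → [ã].
/n/ (between /a/ and /e/) is unaffected → [n].
/e/ (word-final) fails the environment for rule 4, so it stays [e].

[dʒẽnãne]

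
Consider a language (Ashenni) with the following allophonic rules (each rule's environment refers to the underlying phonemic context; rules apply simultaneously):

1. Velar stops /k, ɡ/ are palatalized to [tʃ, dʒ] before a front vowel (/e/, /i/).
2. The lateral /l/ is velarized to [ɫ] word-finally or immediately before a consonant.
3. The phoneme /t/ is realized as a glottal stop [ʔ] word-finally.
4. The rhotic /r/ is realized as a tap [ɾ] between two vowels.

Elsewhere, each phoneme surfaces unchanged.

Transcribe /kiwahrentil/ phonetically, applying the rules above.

/k/ (word-initial): before a front vowel, so rule 1 applies → [tʃ].
/r/ (between /h/ and /e/): rule 4 targets it, but not between two vowels → unchanged [r].
/t/ (between /n/ and /i/): rule 3 targets it, but not word-finally → unchanged [t].
/l/ (word-final): word-finally or immediately before a consonant, so rule 2 applies → [ɫ].

[tʃiwahrentiɫ]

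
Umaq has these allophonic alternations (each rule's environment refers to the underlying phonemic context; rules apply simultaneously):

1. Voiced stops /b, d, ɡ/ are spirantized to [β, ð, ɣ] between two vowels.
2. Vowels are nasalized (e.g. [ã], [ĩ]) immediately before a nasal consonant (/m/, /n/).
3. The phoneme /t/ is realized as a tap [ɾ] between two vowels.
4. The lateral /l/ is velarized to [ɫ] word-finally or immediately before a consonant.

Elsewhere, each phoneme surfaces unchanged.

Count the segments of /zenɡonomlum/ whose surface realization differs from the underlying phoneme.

Segments that undergo a rule: /e/ → [ẽ] (rule 2); /o/ → [õ] (rule 2); /o/ → [õ] (rule 2); /u/ → [ũ] (rule 2).
All other segments surface unchanged.

4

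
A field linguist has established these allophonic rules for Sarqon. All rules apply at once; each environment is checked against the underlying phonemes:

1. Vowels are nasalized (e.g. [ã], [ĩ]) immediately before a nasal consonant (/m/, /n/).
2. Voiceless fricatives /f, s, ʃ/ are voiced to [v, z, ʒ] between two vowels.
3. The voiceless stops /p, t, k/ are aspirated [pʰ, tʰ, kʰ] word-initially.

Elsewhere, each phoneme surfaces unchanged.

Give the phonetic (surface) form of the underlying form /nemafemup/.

/n/ stays [n].
/e/ (between /n/ and /m/) occurs before a nasal consonant → [ẽ] by rule 1.
/m/ stays [m].
/a/ (between /m/ and /f/): rule 1 targets it, but not before a nasal consonant → unchanged [a].
/f/ meets the environment for rule 2 (between two vowels) → [v].
/e/ — between /f/ and /m/, before a nasal consonant — surfaces as [ẽ] (rule 1).
/m/ stays [m].
/u/ (between /m/ and /p/) fails the environment for rule 1, so it stays [u].
/p/ (word-final): rule 3 targets it, but not word-initially → unchanged [p].

[nẽmavẽmup]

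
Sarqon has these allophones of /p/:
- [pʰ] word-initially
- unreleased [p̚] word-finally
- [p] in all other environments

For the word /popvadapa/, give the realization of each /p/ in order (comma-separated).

Occurrence 1 (position 1): word-initially → [pʰ].
Occurrence 2 (position 3): no conditioning environment matches → elsewhere allophone [p].
Occurrence 3 (position 8): no conditioning environment matches → elsewhere allophone [p].

[pʰ], [p], [p]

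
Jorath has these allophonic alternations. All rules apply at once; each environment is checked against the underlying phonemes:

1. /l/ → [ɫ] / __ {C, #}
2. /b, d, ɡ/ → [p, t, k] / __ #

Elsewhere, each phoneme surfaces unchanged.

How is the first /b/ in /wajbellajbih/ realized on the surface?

[b]

/b/ (between /j/ and /e/) is in the target of rule 2 but the environment (word-finally) is not met → [b].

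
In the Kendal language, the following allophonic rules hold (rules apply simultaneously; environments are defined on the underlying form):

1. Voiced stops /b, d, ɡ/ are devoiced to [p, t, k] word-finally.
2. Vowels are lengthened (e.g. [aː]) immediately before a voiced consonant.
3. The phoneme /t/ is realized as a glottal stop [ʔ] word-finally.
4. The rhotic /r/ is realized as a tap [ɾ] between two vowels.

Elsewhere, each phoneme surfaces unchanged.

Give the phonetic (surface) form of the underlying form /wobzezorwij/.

/w/ (word-initial) is unaffected → [w].
/o/ (between /w/ and /b/) occurs before a voiced consonant → [oː] by rule 2.
/b/ (between /o/ and /z/) fails the environment for rule 1, so it stays [b].
/z/ (between /b/ and /e/): no rule targets it → [z].
/e/ (between /z/ and /z/): before a voiced consonant, so rule 2 applies → [eː].
/z/ (between /e/ and /o/) is unaffected → [z].
Rule 2 applies to /o/ (between /z/ and /r/: before a voiced consonant) → [oː].
/r/ (between /o/ and /w/) fails the environment for rule 4, so it stays [r].
/w/ (between /r/ and /i/): no rule targets it → [w].
/i/ meets the environment for rule 2 (before a voiced consonant) → [iː].
/j/ stays [j].

[woːbzeːzoːrwiːj]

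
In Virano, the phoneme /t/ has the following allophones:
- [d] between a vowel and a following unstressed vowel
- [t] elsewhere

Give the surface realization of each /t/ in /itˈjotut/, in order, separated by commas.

Occurrence 1 (position 2): no conditioning environment matches → elsewhere allophone [t].
Occurrence 2 (position 5): between a vowel and a following unstressed vowel → [d].
Occurrence 3 (position 7): no conditioning environment matches → elsewhere allophone [t].

[t], [d], [t]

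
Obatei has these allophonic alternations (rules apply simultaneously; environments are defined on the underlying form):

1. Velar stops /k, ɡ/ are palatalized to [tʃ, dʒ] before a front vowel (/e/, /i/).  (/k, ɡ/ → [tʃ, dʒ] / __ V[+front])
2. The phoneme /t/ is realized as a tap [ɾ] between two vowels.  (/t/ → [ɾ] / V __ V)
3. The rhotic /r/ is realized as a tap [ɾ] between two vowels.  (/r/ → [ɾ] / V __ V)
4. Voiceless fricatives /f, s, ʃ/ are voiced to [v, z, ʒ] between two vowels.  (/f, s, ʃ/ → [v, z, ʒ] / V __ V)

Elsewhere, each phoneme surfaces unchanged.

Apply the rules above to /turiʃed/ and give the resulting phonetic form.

/t/ (word-initial) fails the environment for rule 2, so it stays [t].
/u/ — not in any rule's target class → [u].
/r/ meets the environment for rule 3 (between two vowels) → [ɾ].
/i/ (between /r/ and /ʃ/): no rule targets it → [i].
/ʃ/ (between /i/ and /e/): between two vowels, so rule 4 applies → [ʒ].
/e/ (between /ʃ/ and /d/) is unaffected → [e].
/d/ (word-final): no rule targets it → [d].

[tuɾiʒed]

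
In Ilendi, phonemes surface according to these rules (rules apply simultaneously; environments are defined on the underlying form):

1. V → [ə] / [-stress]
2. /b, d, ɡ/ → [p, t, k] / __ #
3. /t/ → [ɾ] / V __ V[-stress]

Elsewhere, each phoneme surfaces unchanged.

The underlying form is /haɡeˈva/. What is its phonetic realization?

/a/ — between /h/ and /ɡ/, in an unstressed syllable — surfaces as [ə] (rule 1).
/ɡ/ — between /a/ and /e/; rule 2 does not apply here → [ɡ].
/e/ — between /ɡ/ and /v/, in an unstressed syllable — surfaces as [ə] (rule 1).
/a/ (word-final) is in the target of rule 1 but the environment (in an unstressed syllable) is not met → [a].

[həɡəˈva]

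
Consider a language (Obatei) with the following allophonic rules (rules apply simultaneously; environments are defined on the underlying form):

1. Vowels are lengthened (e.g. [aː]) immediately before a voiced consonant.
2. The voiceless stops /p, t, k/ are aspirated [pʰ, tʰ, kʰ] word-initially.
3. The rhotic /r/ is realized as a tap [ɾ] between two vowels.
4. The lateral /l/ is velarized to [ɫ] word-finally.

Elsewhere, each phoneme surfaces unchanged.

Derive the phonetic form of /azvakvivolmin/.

/a/ meets the environment for rule 1 (before a voiced consonant) → [aː].
/z/ (between /a/ and /v/) is unaffected → [z].
/v/ (between /z/ and /a/): no rule targets it → [v].
/a/ (between /v/ and /k/) fails the environment for rule 1, so it stays [a].
/k/ (between /a/ and /v/) is in the target of rule 2 but the environment (word-initially) is not met → [k].
/v/ (between /k/ and /i/) is unaffected → [v].
Rule 1 applies to /i/ (between /v/ and /v/: before a voiced consonant) → [iː].
/v/ — not in any rule's target class → [v].
/o/ — between /v/ and /l/, before a voiced consonant — surfaces as [oː] (rule 1).
/l/ (between /o/ and /m/): rule 4 targets it, but not word-finally → unchanged [l].
/m/ — not in any rule's target class → [m].
/i/ (between /m/ and /n/) occurs before a voiced consonant → [iː] by rule 1.
/n/ stays [n].

[aːzvakviːvoːlmiːn]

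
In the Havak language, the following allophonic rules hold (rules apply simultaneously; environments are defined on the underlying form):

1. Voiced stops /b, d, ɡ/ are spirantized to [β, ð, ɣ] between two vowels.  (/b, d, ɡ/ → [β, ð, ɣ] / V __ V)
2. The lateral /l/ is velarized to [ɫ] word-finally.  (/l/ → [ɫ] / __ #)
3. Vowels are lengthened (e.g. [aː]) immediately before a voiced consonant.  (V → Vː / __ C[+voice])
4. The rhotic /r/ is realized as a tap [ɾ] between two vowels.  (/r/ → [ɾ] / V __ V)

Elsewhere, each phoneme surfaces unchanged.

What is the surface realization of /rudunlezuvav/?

/r/ (word-initial): rule 4 targets it, but not between two vowels → unchanged [r].
/u/ (between /r/ and /d/) occurs before a voiced consonant → [uː] by rule 3.
/d/ (between /u/ and /u/): between two vowels, so rule 1 applies → [ð].
/u/ (between /d/ and /n/): before a voiced consonant, so rule 3 applies → [uː].
/l/ (between /n/ and /e/): rule 2 targets it, but not word-finally → unchanged [l].
/e/ (between /l/ and /z/) occurs before a voiced consonant → [eː] by rule 3.
/u/ (between /z/ and /v/) occurs before a voiced consonant → [uː] by rule 3.
/a/ — between /v/ and /v/, before a voiced consonant — surfaces as [aː] (rule 3).

[ruːðuːnleːzuːvaːv]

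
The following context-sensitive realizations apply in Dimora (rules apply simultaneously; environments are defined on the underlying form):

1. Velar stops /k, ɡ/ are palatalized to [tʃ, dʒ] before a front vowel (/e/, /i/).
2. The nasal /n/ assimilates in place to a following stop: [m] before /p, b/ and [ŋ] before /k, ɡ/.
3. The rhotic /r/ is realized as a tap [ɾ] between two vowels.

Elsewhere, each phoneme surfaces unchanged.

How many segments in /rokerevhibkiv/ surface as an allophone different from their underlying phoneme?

3

Segments that undergo a rule: /k/ → [tʃ] (rule 1); /r/ → [ɾ] (rule 3); /k/ → [tʃ] (rule 1).
All other segments surface unchanged.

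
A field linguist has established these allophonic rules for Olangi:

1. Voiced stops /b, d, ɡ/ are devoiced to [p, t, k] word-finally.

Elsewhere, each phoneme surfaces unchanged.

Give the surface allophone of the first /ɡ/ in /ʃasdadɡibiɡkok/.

[ɡ]

/ɡ/ (between /d/ and /i/) fails the environment for rule 1, so it stays [ɡ].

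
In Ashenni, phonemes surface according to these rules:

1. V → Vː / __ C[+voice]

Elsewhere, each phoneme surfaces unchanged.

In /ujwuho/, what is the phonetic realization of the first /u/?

[uː]

/u/ meets the environment for rule 1 (before a voiced consonant) → [uː].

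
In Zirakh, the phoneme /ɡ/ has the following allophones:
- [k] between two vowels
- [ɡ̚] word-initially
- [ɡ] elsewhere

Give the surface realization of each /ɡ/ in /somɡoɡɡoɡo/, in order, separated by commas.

[ɡ], [ɡ], [ɡ], [k]

Occurrence 1 (position 4): no conditioning environment matches → elsewhere allophone [ɡ].
Occurrence 2 (position 6): no conditioning environment matches → elsewhere allophone [ɡ].
Occurrence 3 (position 7): no conditioning environment matches → elsewhere allophone [ɡ].
Occurrence 4 (position 9): between two vowels → [k].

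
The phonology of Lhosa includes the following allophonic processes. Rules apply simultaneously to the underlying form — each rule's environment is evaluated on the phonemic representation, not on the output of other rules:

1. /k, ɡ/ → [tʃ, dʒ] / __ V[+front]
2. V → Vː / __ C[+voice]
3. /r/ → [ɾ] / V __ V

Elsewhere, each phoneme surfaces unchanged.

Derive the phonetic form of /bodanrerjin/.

/o/ (between /b/ and /d/): before a voiced consonant, so rule 2 applies → [oː].
/a/ (between /d/ and /n/) occurs before a voiced consonant → [aː] by rule 2.
/r/ (between /n/ and /e/) is in the target of rule 3 but the environment (between two vowels) is not met → [r].
Rule 2 applies to /e/ (between /r/ and /r/: before a voiced consonant) → [eː].
/r/ (between /e/ and /j/): rule 3 targets it, but not between two vowels → unchanged [r].
/i/ (between /j/ and /n/) occurs before a voiced consonant → [iː] by rule 2.

[boːdaːnreːrjiːn]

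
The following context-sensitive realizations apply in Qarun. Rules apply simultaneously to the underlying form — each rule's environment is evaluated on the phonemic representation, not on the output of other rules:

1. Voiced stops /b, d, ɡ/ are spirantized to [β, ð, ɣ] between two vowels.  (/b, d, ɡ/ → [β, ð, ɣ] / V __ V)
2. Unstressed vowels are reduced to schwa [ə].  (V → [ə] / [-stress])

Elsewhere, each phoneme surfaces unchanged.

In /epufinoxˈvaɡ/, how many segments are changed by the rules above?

4

Segments that undergo a rule: /e/ → [ə] (rule 2); /u/ → [ə] (rule 2); /i/ → [ə] (rule 2); /o/ → [ə] (rule 2).
All other segments surface unchanged.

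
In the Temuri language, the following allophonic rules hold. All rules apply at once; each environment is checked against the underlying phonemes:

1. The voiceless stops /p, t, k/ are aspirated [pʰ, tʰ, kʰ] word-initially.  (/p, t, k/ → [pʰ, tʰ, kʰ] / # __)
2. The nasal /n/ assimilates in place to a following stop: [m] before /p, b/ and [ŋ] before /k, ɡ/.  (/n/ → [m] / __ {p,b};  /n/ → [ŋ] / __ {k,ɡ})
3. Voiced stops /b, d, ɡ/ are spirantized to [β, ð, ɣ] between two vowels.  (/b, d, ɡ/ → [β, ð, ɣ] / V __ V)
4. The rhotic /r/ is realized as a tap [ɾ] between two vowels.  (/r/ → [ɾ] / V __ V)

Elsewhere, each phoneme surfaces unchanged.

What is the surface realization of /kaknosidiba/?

/k/ — word-initial, word-initially — surfaces as [kʰ] (rule 1).
/a/ — not in any rule's target class → [a].
/k/ — between /a/ and /n/; rule 1 does not apply here → [k].
/n/ (between /k/ and /o/): rule 2 targets it, but not before a labial or velar stop → unchanged [n].
/o/ (between /n/ and /s/) is unaffected → [o].
/s/ — not in any rule's target class → [s].
/i/ — not in any rule's target class → [i].
/d/ — between /i/ and /i/, between two vowels — surfaces as [ð] (rule 3).
/i/ — not in any rule's target class → [i].
Rule 3 applies to /b/ (between /i/ and /a/: between two vowels) → [β].
/a/ — not in any rule's target class → [a].

[kʰaknosiðiβa]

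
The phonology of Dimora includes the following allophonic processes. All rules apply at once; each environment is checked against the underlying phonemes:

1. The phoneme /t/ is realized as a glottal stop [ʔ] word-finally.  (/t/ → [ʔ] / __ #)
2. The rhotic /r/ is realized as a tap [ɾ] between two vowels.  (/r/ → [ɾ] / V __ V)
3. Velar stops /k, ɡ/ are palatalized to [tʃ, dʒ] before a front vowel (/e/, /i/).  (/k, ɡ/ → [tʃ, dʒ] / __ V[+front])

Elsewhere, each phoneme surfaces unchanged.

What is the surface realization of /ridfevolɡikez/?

/r/ — word-initial; rule 2 does not apply here → [r].
/ɡ/ (between /l/ and /i/): before a front vowel, so rule 3 applies → [dʒ].
/k/ — between /i/ and /e/, before a front vowel — surfaces as [tʃ] (rule 3).

[ridfevoldʒitʃez]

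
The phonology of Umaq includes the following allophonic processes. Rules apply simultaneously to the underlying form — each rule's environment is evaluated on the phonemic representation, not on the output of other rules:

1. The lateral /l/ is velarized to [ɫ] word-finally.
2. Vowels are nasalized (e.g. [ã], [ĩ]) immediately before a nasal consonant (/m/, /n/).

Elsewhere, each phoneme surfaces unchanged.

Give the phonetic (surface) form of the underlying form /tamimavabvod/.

[tãmĩmavabvod]

/a/ meets the environment for rule 2 (before a nasal consonant) → [ã].
/i/ meets the environment for rule 2 (before a nasal consonant) → [ĩ].
/a/ (between /m/ and /v/) fails the environment for rule 2, so it stays [a].
/a/ — between /v/ and /b/; rule 2 does not apply here → [a].
/o/ (between /v/ and /d/) fails the environment for rule 2, so it stays [o].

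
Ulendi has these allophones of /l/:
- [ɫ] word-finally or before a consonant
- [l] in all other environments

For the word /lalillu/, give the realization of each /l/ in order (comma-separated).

Occurrence 1 (position 1): no conditioning environment matches → elsewhere allophone [l].
Occurrence 2 (position 3): no conditioning environment matches → elsewhere allophone [l].
Occurrence 3 (position 5): word-finally or before a consonant → [ɫ].
Occurrence 4 (position 6): no conditioning environment matches → elsewhere allophone [l].

[l], [l], [ɫ], [l]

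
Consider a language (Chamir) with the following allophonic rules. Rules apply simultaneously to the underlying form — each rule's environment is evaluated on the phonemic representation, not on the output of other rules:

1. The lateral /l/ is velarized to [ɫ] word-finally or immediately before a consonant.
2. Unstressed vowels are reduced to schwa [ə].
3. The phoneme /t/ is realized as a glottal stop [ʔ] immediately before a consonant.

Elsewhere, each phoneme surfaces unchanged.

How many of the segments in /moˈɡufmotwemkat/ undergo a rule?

5

Segments that undergo a rule: /o/ → [ə] (rule 2); /o/ → [ə] (rule 2); /t/ → [ʔ] (rule 3); /e/ → [ə] (rule 2); /a/ → [ə] (rule 2).
All other segments surface unchanged.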